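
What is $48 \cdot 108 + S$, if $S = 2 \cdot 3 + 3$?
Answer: $5193$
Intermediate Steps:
$S = 9$ ($S = 6 + 3 = 9$)
$48 \cdot 108 + S = 48 \cdot 108 + 9 = 5184 + 9 = 5193$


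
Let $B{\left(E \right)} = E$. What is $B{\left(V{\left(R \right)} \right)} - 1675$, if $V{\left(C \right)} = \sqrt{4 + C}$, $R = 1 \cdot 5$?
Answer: $-1672$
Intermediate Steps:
$R = 5$
$B{\left(V{\left(R \right)} \right)} - 1675 = \sqrt{4 + 5} - 1675 = \sqrt{9} - 1675 = 3 - 1675 = -1672$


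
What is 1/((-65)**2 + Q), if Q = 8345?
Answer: 1/12570 ≈ 7.9555e-5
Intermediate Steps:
1/((-65)**2 + Q) = 1/((-65)**2 + 8345) = 1/(4225 + 8345) = 1/12570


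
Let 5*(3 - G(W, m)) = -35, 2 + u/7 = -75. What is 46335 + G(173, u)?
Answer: 46345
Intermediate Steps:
u = -539 (u = -14 + 7*(-75) = -14 - 525 = -539)
G(W, m) = 10 (G(W, m) = 3 - ⅕*(-35) = 3 + 7 = 10)
46335 + G(173, u) = 46335 + 10 = 46345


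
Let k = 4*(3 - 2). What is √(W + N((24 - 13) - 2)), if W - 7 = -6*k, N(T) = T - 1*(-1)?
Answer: I*√7 ≈ 2.6458*I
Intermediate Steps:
k = 4 (k = 4*1 = 4)
N(T) = 1 + T (N(T) = T + 1 = 1 + T)
W = -17 (W = 7 - 6*4 = 7 - 24 = -17)
√(W + N((24 - 13) - 2)) = √(-17 + (1 + ((24 - 13) - 2))) = √(-17 + (1 + (11 - 2))) = √(-17 + (1 + 9)) = √(-17 + 10) = √(-7) = I*√7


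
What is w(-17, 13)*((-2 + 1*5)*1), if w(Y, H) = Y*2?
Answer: -102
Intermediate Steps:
w(Y, H) = 2*Y
w(-17, 13)*((-2 + 1*5)*1) = (2*(-17))*((-2 + 1*5)*1) = -34*(-2 + 5) = -102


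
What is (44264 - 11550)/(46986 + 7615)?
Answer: 32714/54601 ≈ 0.59915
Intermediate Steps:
(44264 - 11550)/(46986 + 7615) = 32714/54601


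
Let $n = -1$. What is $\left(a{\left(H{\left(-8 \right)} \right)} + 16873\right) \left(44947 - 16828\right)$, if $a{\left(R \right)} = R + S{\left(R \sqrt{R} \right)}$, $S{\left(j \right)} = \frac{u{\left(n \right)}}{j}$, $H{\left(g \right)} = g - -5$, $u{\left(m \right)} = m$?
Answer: $474367530 - \frac{9373 i \sqrt{3}}{3} \approx 4.7437 \cdot 10^{8} - 5411.5 i$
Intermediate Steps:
$H{\left(g \right)} = 5 + g$ ($H{\left(g \right)} = g + 5 = 5 + g$)
$S{\left(j \right)} = - \frac{1}{j}$
$a{\left(R \right)} = R - \frac{1}{R^{\frac{3}{2}}}$ ($a{\left(R \right)} = R - \frac{1}{R \sqrt{R}} = R - \frac{1}{R^{\frac{3}{2}}}$)
$\left(a{\left(H{\left(-8 \right)} \right)} + 16873\right) \left(44947 - 16828\right) = \left(\left(\left(5 - 8\right) - \frac{1}{\left(5 - 8\right)^{\frac{3}{2}}}\right) + 16873\right) \left(44947 - 16828\right) = \left(\left(-3 - \frac{1}{\left(-3\right) i \sqrt{3}}\right) + 16873\right) 28119 = \left(\left(-3 - \frac{i \sqrt{3}}{9}\right) + 16873\right) 28119 = \left(16870 - \frac{i \sqrt{3}}{9}\right) 28119 = 474367530 - \frac{9373 i \sqrt{3}}{3}$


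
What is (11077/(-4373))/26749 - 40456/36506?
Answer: -2366339658437/2135115050381 ≈ -1.1083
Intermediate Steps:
(11077/(-4373))/26749 - 40456/36506 = (11077*(-1/4373))*(1/26749) - 40456*1/36506 = -11077/4373*1/26749 - 20228/18253 = -11077/116973377 - 20228/18253 = -2366339658437/2135115050381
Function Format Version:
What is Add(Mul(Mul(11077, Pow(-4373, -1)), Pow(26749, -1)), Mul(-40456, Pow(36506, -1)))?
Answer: Rational(-2366339658437, 2135115050381) ≈ -1.1083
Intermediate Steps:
Add(Mul(Mul(11077, Pow(-4373, -1)), Pow(26749, -1)), Mul(-40456, Pow(36506, -1))) = Add(Mul(Mul(11077, Rational(-1, 4373)), Rational(1, 26749)), Mul(-40456, Rational(1, 36506))) = Add(Mul(Rational(-11077, 4373), Rational(1, 26749)), Rational(-20228, 18253)) = Add(Rational(-11077, 116973377), Rational(-20228, 18253)) = Rational(-2366339658437, 2135115050381)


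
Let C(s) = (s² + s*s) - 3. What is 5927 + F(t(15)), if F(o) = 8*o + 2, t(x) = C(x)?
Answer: 9505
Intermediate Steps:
C(s) = -3 + 2*s² (C(s) = (s² + s²) - 3 = 2*s² - 3 = -3 + 2*s²)
t(x) = -3 + 2*x²
F(o) = 2 + 8*o
5927 + F(t(15)) = 5927 + (2 + 8*(-3 + 2*15²)) = 5927 + (2 + 8*(-3 + 2*225)) = 5927 + (2 + 8*(-3 + 450)) = 5927 + (2 + 8*447) = 5927 + (2 + 3576) = 5927 + 3578 = 9505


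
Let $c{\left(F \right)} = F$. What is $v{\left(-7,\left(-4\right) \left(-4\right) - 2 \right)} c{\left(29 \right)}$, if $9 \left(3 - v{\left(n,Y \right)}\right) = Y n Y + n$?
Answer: $\frac{40774}{9} \approx 4530.4$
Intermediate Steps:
$v{\left(n,Y \right)} = 3 - \frac{n}{9} - \frac{n Y^{2}}{9}$ ($v{\left(n,Y \right)} = 3 - \frac{Y n Y + n}{9} = 3 - \frac{n Y^{2} + n}{9} = 3 - \frac{n + n Y^{2}}{9} = 3 - \left(\frac{n}{9} + \frac{n Y^{2}}{9}\right) = 3 - \frac{n}{9} - \frac{n Y^{2}}{9}$)
$v{\left(-7,\left(-4\right) \left(-4\right) - 2 \right)} c{\left(29 \right)} = \left(3 - - \frac{7}{9} - - \frac{7 \left(\left(-4\right) \left(-4\right) - 2\right)^{2}}{9}\right) 29 = \left(3 + \frac{7}{9} - - \frac{7 \left(16 - 2\right)^{2}}{9}\right) 29 = \left(3 + \frac{7}{9} - - \frac{7 \cdot 14^{2}}{9}\right) 29 = \left(3 + \frac{7}{9} - \left(- \frac{7}{9}\right) 196\right) 29 = \left(3 + \frac{7}{9} + \frac{1372}{9}\right) 29 = \frac{1406}{9} \cdot 29 = \frac{40774}{9}$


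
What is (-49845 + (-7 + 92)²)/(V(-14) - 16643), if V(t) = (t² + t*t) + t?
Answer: 8524/3253 ≈ 2.6203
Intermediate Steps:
V(t) = t + 2*t² (V(t) = (t² + t²) + t = 2*t² + t = t + 2*t²)
(-49845 + (-7 + 92)²)/(V(-14) - 16643) = (-49845 + (-7 + 92)²)/(-14*(1 + 2*(-14)) - 16643) = (-49845 + 85²)/(-14*(1 - 28) - 16643) = (-49845 + 7225)/(-14*(-27) - 16643) = -42620/(378 - 16643) = -42620/(-16265) = -42620*(-1/16265) = 8524/3253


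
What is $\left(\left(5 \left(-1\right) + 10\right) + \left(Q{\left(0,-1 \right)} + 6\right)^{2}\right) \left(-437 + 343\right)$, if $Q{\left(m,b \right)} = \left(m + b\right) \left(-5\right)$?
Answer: $-11844$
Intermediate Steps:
$Q{\left(m,b \right)} = - 5 b - 5 m$ ($Q{\left(m,b \right)} = \left(b + m\right) \left(-5\right) = - 5 b - 5 m$)
$\left(\left(5 \left(-1\right) + 10\right) + \left(Q{\left(0,-1 \right)} + 6\right)^{2}\right) \left(-437 + 343\right) = \left(\left(5 \left(-1\right) + 10\right) + \left(\left(\left(-5\right) \left(-1\right) - 0\right) + 6\right)^{2}\right) \left(-437 + 343\right) = \left(\left(-5 + 10\right) + \left(\left(5 + 0\right) + 6\right)^{2}\right) \left(-94\right) = \left(5 + \left(5 + 6\right)^{2}\right) \left(-94\right) = \left(5 + 11^{2}\right) \left(-94\right) = \left(5 + 121\right) \left(-94\right) = 126 \left(-94\right) = -11844$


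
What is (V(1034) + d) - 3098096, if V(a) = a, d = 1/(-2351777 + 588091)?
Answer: -5462244890533/1763686 ≈ -3.0971e+6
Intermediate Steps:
d = -1/1763686 (d = 1/(-1763686) = -1/1763686 ≈ -5.6699e-7)
(V(1034) + d) - 3098096 = (1034 - 1/1763686) - 3098096 = 1823651323/1763686 - 3098096 = -5462244890533/1763686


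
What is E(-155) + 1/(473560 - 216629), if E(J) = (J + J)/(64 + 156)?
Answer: -7964839/5652482 ≈ -1.4091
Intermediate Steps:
E(J) = J/110 (E(J) = (2*J)/220 = (2*J)*(1/220) = J/110)
E(-155) + 1/(473560 - 216629) = (1/110)*(-155) + 1/(473560 - 216629) = -31/22 + 1/256931 = -7964839/5652482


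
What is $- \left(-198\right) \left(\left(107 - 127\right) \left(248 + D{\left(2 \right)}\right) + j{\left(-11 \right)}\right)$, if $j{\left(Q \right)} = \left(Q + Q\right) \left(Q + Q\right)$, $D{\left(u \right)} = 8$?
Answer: $-917928$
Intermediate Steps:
$j{\left(Q \right)} = 4 Q^{2}$ ($j{\left(Q \right)} = 2 Q 2 Q = 4 Q^{2}$)
$- \left(-198\right) \left(\left(107 - 127\right) \left(248 + D{\left(2 \right)}\right) + j{\left(-11 \right)}\right) = - \left(-198\right) \left(\left(107 - 127\right) \left(248 + 8\right) + 4 \left(-11\right)^{2}\right) = - \left(-198\right) \left(\left(-20\right) 256 + 4 \cdot 121\right) = - \left(-198\right) \left(-5120 + 484\right) = - \left(-198\right) \left(-4636\right) = \left(-1\right) 917928 = -917928$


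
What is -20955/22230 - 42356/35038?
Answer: -55859839/25963158 ≈ -2.1515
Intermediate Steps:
-20955/22230 - 42356/35038 = -20955*1/22230 - 42356*1/35038 = -1397/1482 - 21178/17519 = -55859839/25963158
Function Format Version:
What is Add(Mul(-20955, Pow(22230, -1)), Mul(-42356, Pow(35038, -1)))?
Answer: Rational(-55859839, 25963158) ≈ -2.1515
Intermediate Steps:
Add(Mul(-20955, Pow(22230, -1)), Mul(-42356, Pow(35038, -1))) = Add(Mul(-20955, Rational(1, 22230)), Mul(-42356, Rational(1, 35038))) = Add(Rational(-1397, 1482), Rational(-21178, 17519)) = Rational(-55859839, 25963158)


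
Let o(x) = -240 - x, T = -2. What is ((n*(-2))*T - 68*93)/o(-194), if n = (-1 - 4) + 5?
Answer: 3162/23 ≈ 137.48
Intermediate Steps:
n = 0 (n = -5 + 5 = 0)
((n*(-2))*T - 68*93)/o(-194) = ((0*(-2))*(-2) - 68*93)/(-240 - 1*(-194)) = (0*(-2) - 6324)/(-240 + 194) = (0 - 6324)/(-46) = -6324*(-1/46) = 3162/23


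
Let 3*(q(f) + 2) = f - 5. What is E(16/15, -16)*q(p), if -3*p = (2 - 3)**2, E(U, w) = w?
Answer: 544/9 ≈ 60.444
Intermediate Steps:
p = -1/3 (p = -(2 - 3)**2/3 = -1/3*(-1)**2 = -1/3*1 = -1/3 ≈ -0.33333)
q(f) = -11/3 + f/3 (q(f) = -2 + (f - 5)/3 = -2 + (-5 + f)/3 = -2 + (-5/3 + f/3) = -11/3 + f/3)
E(16/15, -16)*q(p) = -16*(-11/3 + (1/3)*(-1/3)) = -16*(-11/3 - 1/9) = -16*(-34/9) = 544/9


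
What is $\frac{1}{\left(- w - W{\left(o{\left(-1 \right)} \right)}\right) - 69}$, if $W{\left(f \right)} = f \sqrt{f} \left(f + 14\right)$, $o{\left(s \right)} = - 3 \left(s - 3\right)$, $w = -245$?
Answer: $- \frac{11}{71072} - \frac{39 \sqrt{3}}{71072} \approx -0.0011052$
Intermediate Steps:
$o{\left(s \right)} = 9 - 3 s$ ($o{\left(s \right)} = - 3 \left(-3 + s\right) = 9 - 3 s$)
$W{\left(f \right)} = f^{\frac{3}{2}} \left(14 + f\right)$
$\frac{1}{\left(- w - W{\left(o{\left(-1 \right)} \right)}\right) - 69} = \frac{1}{\left(\left(-1\right) \left(-245\right) - \left(9 - -3\right)^{\frac{3}{2}} \left(14 + \left(9 - -3\right)\right)\right) - 69} = \frac{1}{\left(245 - \left(9 + 3\right)^{\frac{3}{2}} \left(14 + \left(9 + 3\right)\right)\right) - 69} = \frac{1}{\left(245 - 12^{\frac{3}{2}} \left(14 + 12\right)\right) - 69} = \frac{1}{\left(245 - 24 \sqrt{3} \cdot 26\right) - 69} = \frac{1}{\left(245 - 624 \sqrt{3}\right) - 69} = \frac{1}{176 - 624 \sqrt{3}}$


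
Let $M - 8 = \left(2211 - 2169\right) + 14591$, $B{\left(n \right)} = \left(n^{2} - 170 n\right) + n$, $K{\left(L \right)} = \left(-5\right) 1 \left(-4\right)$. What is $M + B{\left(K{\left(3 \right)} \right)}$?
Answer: $11661$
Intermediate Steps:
$K{\left(L \right)} = 20$ ($K{\left(L \right)} = \left(-5\right) \left(-4\right) = 20$)
$B{\left(n \right)} = n^{2} - 169 n$
$M = 14641$ ($M = 8 + \left(\left(2211 - 2169\right) + 14591\right) = 8 + \left(42 + 14591\right) = 8 + 14633 = 14641$)
$M + B{\left(K{\left(3 \right)} \right)} = 14641 + 20 \left(-169 + 20\right) = 14641 + 20 \left(-149\right) = 14641 - 2980 = 11661$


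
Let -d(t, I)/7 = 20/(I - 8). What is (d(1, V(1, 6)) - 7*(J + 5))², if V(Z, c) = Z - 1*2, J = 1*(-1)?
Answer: 12544/81 ≈ 154.86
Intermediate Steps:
J = -1
V(Z, c) = -2 + Z (V(Z, c) = Z - 2 = -2 + Z)
d(t, I) = -140/(-8 + I) (d(t, I) = -140/(I - 8) = -140/(-8 + I))
(d(1, V(1, 6)) - 7*(J + 5))² = (-140/(-8 + (-2 + 1)) - 7*(-1 + 5))² = (-140/(-8 - 1) - 7*4)² = (-140/(-9) - 28)² = (-140*(-⅑) - 28)² = (140/9 - 28)² = (-112/9)² = 12544/81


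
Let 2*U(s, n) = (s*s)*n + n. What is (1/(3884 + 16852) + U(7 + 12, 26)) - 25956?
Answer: -440639999/20736 ≈ -21250.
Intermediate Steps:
U(s, n) = n/2 + n*s**2/2 (U(s, n) = ((s*s)*n + n)/2 = (s**2*n + n)/2 = (n*s**2 + n)/2 = (n + n*s**2)/2 = n/2 + n*s**2/2)
(1/(3884 + 16852) + U(7 + 12, 26)) - 25956 = (1/(3884 + 16852) + (1/2)*26*(1 + (7 + 12)**2)) - 25956 = (1/20736 + (1/2)*26*(1 + 19**2)) - 25956 = (1/20736 + (1/2)*26*(1 + 361)) - 25956 = (1/20736 + (1/2)*26*362) - 25956 = (1/20736 + 4706) - 25956 = 97583617/20736 - 25956 = -440639999/20736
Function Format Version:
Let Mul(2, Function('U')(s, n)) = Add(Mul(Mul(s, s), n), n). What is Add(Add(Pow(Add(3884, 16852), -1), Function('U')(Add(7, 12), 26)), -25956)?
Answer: Rational(-440639999, 20736) ≈ -21250.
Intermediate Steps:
Function('U')(s, n) = Add(Mul(Rational(1, 2), n), Mul(Rational(1, 2), n, Pow(s, 2))) (Function('U')(s, n) = Mul(Rational(1, 2), Add(Mul(Mul(s, s), n), n)) = Mul(Rational(1, 2), Add(Mul(Pow(s, 2), n), n)) = Mul(Rational(1, 2), Add(Mul(n, Pow(s, 2)), n)) = Mul(Rational(1, 2), Add(n, Mul(n, Pow(s, 2)))) = Add(Mul(Rational(1, 2), n), Mul(Rational(1, 2), n, Pow(s, 2))))
Add(Add(Pow(Add(3884, 16852), -1), Function('U')(Add(7, 12), 26)), -25956) = Add(Add(Pow(Add(3884, 16852), -1), Mul(Rational(1, 2), 26, Add(1, Pow(Add(7, 12), 2)))), -25956) = Add(Add(Pow(20736, -1), Mul(Rational(1, 2), 26, Add(1, Pow(19, 2)))), -25956) = Add(Add(Rational(1, 20736), Mul(Rational(1, 2), 26, Add(1, 361))), -25956) = Add(Add(Rational(1, 20736), Mul(Rational(1, 2), 26, 362)), -25956) = Add(Add(Rational(1, 20736), 4706), -25956) = Add(Rational(97583617, 20736), -25956) = Rational(-440639999, 20736)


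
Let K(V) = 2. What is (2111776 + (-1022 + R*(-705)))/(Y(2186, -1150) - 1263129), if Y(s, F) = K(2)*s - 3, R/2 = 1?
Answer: -263668/157345 ≈ -1.6757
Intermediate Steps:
R = 2 (R = 2*1 = 2)
Y(s, F) = -3 + 2*s (Y(s, F) = 2*s - 3 = -3 + 2*s)
(2111776 + (-1022 + R*(-705)))/(Y(2186, -1150) - 1263129) = (2111776 + (-1022 + 2*(-705)))/((-3 + 2*2186) - 1263129) = (2111776 + (-1022 - 1410))/((-3 + 4372) - 1263129) = (2111776 - 2432)/(4369 - 1263129) = 2109344/(-1258760) = 2109344*(-1/1258760) = -263668/157345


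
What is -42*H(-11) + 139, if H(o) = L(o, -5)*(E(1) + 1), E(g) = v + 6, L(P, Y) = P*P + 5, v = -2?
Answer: -26321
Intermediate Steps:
L(P, Y) = 5 + P² (L(P, Y) = P² + 5 = 5 + P²)
E(g) = 4 (E(g) = -2 + 6 = 4)
H(o) = 25 + 5*o² (H(o) = (5 + o²)*(4 + 1) = (5 + o²)*5 = 25 + 5*o²)
-42*H(-11) + 139 = -42*(25 + 5*(-11)²) + 139 = -42*(25 + 5*121) + 139 = -42*(25 + 605) + 139 = -42*630 + 139 = -26460 + 139 = -26321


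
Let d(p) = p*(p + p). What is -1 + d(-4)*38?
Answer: 1215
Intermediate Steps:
d(p) = 2*p² (d(p) = p*(2*p) = 2*p²)
-1 + d(-4)*38 = -1 + (2*(-4)²)*38 = -1 + (2*16)*38 = -1 + 32*38 = -1 + 1216 = 1215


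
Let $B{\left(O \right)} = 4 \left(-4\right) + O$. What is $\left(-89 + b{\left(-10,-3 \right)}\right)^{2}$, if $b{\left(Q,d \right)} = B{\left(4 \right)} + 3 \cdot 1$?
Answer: $9604$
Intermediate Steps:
$B{\left(O \right)} = -16 + O$
$b{\left(Q,d \right)} = -9$ ($b{\left(Q,d \right)} = \left(-16 + 4\right) + 3 \cdot 1 = -12 + 3 = -9$)
$\left(-89 + b{\left(-10,-3 \right)}\right)^{2} = \left(-89 - 9\right)^{2} = \left(-98\right)^{2} = 9604$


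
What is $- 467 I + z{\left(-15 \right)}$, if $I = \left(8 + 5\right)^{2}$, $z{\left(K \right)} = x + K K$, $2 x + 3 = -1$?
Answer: $-78700$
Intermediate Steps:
$x = -2$ ($x = - \frac{3}{2} + \frac{1}{2} \left(-1\right) = - \frac{3}{2} - \frac{1}{2} = -2$)
$z{\left(K \right)} = -2 + K^{2}$ ($z{\left(K \right)} = -2 + K K = -2 + K^{2}$)
$I = 169$ ($I = 13^{2} = 169$)
$- 467 I + z{\left(-15 \right)} = \left(-467\right) 169 - \left(2 - \left(-15\right)^{2}\right) = -78923 + \left(-2 + 225\right) = -78923 + 223 = -78700$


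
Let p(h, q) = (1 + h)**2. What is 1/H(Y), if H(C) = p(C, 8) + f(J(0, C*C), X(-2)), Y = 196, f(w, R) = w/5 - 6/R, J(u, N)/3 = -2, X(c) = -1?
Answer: 5/194069 ≈ 2.5764e-5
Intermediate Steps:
J(u, N) = -6 (J(u, N) = 3*(-2) = -6)
f(w, R) = -6/R + w/5 (f(w, R) = w*(1/5) - 6/R = w/5 - 6/R = -6/R + w/5)
H(C) = 24/5 + (1 + C)**2 (H(C) = (1 + C)**2 + (-6/(-1) + (1/5)*(-6)) = (1 + C)**2 + (-6*(-1) - 6/5) = (1 + C)**2 + (6 - 6/5) = (1 + C)**2 + 24/5 = 24/5 + (1 + C)**2)
1/H(Y) = 1/(24/5 + (1 + 196)**2) = 1/(24/5 + 197**2) = 1/(24/5 + 38809) = 1/(194069/5) = 5/194069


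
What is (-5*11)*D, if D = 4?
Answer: -220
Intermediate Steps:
(-5*11)*D = -5*11*4 = -55*4 = -220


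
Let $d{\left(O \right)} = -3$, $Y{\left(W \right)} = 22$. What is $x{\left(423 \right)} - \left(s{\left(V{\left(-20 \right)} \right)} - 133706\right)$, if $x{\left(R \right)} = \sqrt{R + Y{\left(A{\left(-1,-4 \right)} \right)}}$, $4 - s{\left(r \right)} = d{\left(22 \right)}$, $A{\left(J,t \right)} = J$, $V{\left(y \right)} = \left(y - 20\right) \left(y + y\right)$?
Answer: $133699 + \sqrt{445} \approx 1.3372 \cdot 10^{5}$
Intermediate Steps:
$V{\left(y \right)} = 2 y \left(-20 + y\right)$ ($V{\left(y \right)} = \left(-20 + y\right) 2 y = 2 y \left(-20 + y\right)$)
$s{\left(r \right)} = 7$ ($s{\left(r \right)} = 4 - -3 = 4 + 3 = 7$)
$x{\left(R \right)} = \sqrt{22 + R}$ ($x{\left(R \right)} = \sqrt{R + 22} = \sqrt{22 + R}$)
$x{\left(423 \right)} - \left(s{\left(V{\left(-20 \right)} \right)} - 133706\right) = \sqrt{22 + 423} - \left(7 - 133706\right) = \sqrt{445} - -133699 = \sqrt{445} + 133699 = 133699 + \sqrt{445}$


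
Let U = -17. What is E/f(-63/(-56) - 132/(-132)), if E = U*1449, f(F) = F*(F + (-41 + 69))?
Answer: -92736/241 ≈ -384.80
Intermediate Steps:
f(F) = F*(28 + F) (f(F) = F*(F + 28) = F*(28 + F))
E = -24633 (E = -17*1449 = -24633)
E/f(-63/(-56) - 132/(-132)) = -24633*1/((28 + (-63/(-56) - 132/(-132)))*(-63/(-56) - 132/(-132))) = -24633*1/((28 + (-63*(-1/56) - 132*(-1/132)))*(-63*(-1/56) - 132*(-1/132))) = -24633*1/((28 + (9/8 + 1))*(9/8 + 1)) = -24633*8/(17*(28 + 17/8)) = -24633/((17/8)*(241/8)) = -24633/4097/64 = -24633*64/4097 = -92736/241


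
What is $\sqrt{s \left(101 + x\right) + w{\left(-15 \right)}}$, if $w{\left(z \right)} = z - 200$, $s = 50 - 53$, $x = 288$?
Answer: $i \sqrt{1382} \approx 37.175 i$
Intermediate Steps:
$s = -3$
$w{\left(z \right)} = -200 + z$
$\sqrt{s \left(101 + x\right) + w{\left(-15 \right)}} = \sqrt{- 3 \left(101 + 288\right) - 215} = \sqrt{\left(-3\right) 389 - 215} = \sqrt{-1167 - 215} = \sqrt{-1382} = i \sqrt{1382}$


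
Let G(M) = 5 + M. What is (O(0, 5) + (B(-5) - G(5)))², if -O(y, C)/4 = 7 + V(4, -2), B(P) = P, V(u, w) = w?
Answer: 1225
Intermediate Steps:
O(y, C) = -20 (O(y, C) = -4*(7 - 2) = -4*5 = -20)
(O(0, 5) + (B(-5) - G(5)))² = (-20 + (-5 - (5 + 5)))² = (-20 + (-5 - 1*10))² = (-20 + (-5 - 10))² = (-20 - 15)² = (-35)² = 1225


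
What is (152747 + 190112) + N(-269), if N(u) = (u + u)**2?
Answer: 632303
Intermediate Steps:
N(u) = 4*u**2 (N(u) = (2*u)**2 = 4*u**2)
(152747 + 190112) + N(-269) = (152747 + 190112) + 4*(-269)**2 = 342859 + 4*72361 = 342859 + 289444 = 632303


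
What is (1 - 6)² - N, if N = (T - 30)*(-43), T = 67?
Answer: 1616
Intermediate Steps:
N = -1591 (N = (67 - 30)*(-43) = 37*(-43) = -1591)
(1 - 6)² - N = (1 - 6)² - 1*(-1591) = (-5)² + 1591 = 25 + 1591 = 1616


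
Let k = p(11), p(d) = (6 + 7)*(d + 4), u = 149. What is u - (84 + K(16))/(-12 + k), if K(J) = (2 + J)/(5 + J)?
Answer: 63425/427 ≈ 148.54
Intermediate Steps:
p(d) = 52 + 13*d (p(d) = 13*(4 + d) = 52 + 13*d)
k = 195 (k = 52 + 13*11 = 52 + 143 = 195)
K(J) = (2 + J)/(5 + J)
u - (84 + K(16))/(-12 + k) = 149 - (84 + (2 + 16)/(5 + 16))/(-12 + 195) = 149 - (84 + 18/21)/183 = 149 - (84 + (1/21)*18)/183 = 149 - (84 + 6/7)/183 = 149 - 594/(7*183) = 149 - 1*198/427 = 149 - 198/427 = 63425/427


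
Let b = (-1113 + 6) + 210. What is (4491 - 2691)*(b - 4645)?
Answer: -9975600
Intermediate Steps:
b = -897 (b = -1107 + 210 = -897)
(4491 - 2691)*(b - 4645) = (4491 - 2691)*(-897 - 4645) = 1800*(-5542) = -9975600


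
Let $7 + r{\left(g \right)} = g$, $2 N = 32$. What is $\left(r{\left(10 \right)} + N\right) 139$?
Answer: $2641$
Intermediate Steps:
$N = 16$ ($N = \frac{1}{2} \cdot 32 = 16$)
$r{\left(g \right)} = -7 + g$
$\left(r{\left(10 \right)} + N\right) 139 = \left(\left(-7 + 10\right) + 16\right) 139 = \left(3 + 16\right) 139 = 19 \cdot 139 = 2641$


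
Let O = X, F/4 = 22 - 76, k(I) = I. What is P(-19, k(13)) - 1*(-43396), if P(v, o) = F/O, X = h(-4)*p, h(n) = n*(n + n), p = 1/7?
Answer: 173395/4 ≈ 43349.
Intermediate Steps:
F = -216 (F = 4*(22 - 76) = 4*(-54) = -216)
p = 1/7 ≈ 0.14286
h(n) = 2*n**2 (h(n) = n*(2*n) = 2*n**2)
X = 32/7 (X = (2*(-4)**2)*(1/7) = (2*16)*(1/7) = 32*(1/7) = 32/7 ≈ 4.5714)
O = 32/7 ≈ 4.5714
P(v, o) = -189/4 (P(v, o) = -216/32/7 = -216*7/32 = -189/4)
P(-19, k(13)) - 1*(-43396) = -189/4 - 1*(-43396) = -189/4 + 43396 = 173395/4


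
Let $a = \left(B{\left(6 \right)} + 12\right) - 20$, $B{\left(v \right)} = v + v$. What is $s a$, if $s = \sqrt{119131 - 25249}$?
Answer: $4 \sqrt{93882} \approx 1225.6$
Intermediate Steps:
$B{\left(v \right)} = 2 v$
$s = \sqrt{93882} \approx 306.4$
$a = 4$ ($a = \left(2 \cdot 6 + 12\right) - 20 = \left(12 + 12\right) - 20 = 24 - 20 = 4$)
$s a = \sqrt{93882} \cdot 4 = 4 \sqrt{93882}$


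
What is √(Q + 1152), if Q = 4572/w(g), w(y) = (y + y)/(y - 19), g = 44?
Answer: 3*√131802/22 ≈ 49.506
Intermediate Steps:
w(y) = 2*y/(-19 + y) (w(y) = (2*y)/(-19 + y) = 2*y/(-19 + y))
Q = 28575/22 (Q = 4572/((2*44/(-19 + 44))) = 4572/((2*44/25)) = 4572/((2*44*(1/25))) = 4572/(88/25) = 4572*(25/88) = 28575/22 ≈ 1298.9)
√(Q + 1152) = √(28575/22 + 1152) = √(53919/22) = 3*√131802/22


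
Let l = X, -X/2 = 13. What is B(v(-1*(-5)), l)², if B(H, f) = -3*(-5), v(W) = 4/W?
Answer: 225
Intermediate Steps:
X = -26 (X = -2*13 = -26)
l = -26
B(H, f) = 15
B(v(-1*(-5)), l)² = 15² = 225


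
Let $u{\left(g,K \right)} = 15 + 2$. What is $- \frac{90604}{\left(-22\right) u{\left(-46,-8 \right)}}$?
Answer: $\frac{45302}{187} \approx 242.26$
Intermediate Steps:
$u{\left(g,K \right)} = 17$
$- \frac{90604}{\left(-22\right) u{\left(-46,-8 \right)}} = - \frac{90604}{\left(-22\right) 17} = - \frac{90604}{-374} = - \frac{90604 \left(-1\right)}{374} = \left(-1\right) \left(- \frac{45302}{187}\right) = \frac{45302}{187}$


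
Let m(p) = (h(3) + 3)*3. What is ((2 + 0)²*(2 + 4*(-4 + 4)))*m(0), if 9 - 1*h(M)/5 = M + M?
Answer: 432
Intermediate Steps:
h(M) = 45 - 10*M (h(M) = 45 - 5*(M + M) = 45 - 10*M)
m(p) = 54 (m(p) = ((45 - 10*3) + 3)*3 = ((45 - 30) + 3)*3 = (15 + 3)*3 = 18*3 = 54)
((2 + 0)²*(2 + 4*(-4 + 4)))*m(0) = ((2 + 0)²*(2 + 4*(-4 + 4)))*54 = (2²*(2 + 4*0))*54 = (4*(2 + 0))*54 = (4*2)*54 = 8*54 = 432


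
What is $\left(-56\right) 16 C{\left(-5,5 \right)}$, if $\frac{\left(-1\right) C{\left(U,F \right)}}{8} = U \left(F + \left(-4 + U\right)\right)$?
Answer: $143360$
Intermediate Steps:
$C{\left(U,F \right)} = - 8 U \left(-4 + F + U\right)$ ($C{\left(U,F \right)} = - 8 U \left(F + \left(-4 + U\right)\right) = - 8 U \left(-4 + F + U\right)$)
$\left(-56\right) 16 C{\left(-5,5 \right)} = \left(-56\right) 16 \cdot 8 \left(-5\right) \left(4 - 5 - -5\right) = - 896 \cdot 8 \left(-5\right) \left(4 - 5 + 5\right) = - 896 \cdot 8 \left(-5\right) 4 = \left(-896\right) \left(-160\right) = 143360$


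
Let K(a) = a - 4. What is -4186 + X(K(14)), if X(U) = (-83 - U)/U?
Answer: -41953/10 ≈ -4195.3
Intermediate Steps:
K(a) = -4 + a
X(U) = (-83 - U)/U
-4186 + X(K(14)) = -4186 + (-83 - (-4 + 14))/(-4 + 14) = -4186 + (-83 - 1*10)/10 = -4186 + (-83 - 10)/10 = -4186 + (⅒)*(-93) = -4186 - 93/10 = -41953/10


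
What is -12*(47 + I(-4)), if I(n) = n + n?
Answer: -468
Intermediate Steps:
I(n) = 2*n
-12*(47 + I(-4)) = -12*(47 + 2*(-4)) = -12*(47 - 8) = -12*39 = -468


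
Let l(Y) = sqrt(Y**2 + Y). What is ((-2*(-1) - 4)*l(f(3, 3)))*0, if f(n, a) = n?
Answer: 0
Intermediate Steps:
l(Y) = sqrt(Y + Y**2)
((-2*(-1) - 4)*l(f(3, 3)))*0 = ((-2*(-1) - 4)*sqrt(3*(1 + 3)))*0 = ((2 - 4)*sqrt(3*4))*0 = -4*sqrt(3)*0 = 0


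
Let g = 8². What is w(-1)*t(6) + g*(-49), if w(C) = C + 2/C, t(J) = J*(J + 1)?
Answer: -3262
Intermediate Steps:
t(J) = J*(1 + J)
g = 64
w(-1)*t(6) + g*(-49) = (-1 + 2/(-1))*(6*(1 + 6)) + 64*(-49) = (-1 + 2*(-1))*(6*7) - 3136 = (-1 - 2)*42 - 3136 = -3*42 - 3136 = -126 - 3136 = -3262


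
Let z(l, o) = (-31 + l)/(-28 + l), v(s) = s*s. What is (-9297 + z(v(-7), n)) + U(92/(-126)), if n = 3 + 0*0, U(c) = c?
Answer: -585703/63 ≈ -9296.9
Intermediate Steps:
v(s) = s**2
n = 3 (n = 3 + 0 = 3)
z(l, o) = (-31 + l)/(-28 + l)
(-9297 + z(v(-7), n)) + U(92/(-126)) = (-9297 + (-31 + (-7)**2)/(-28 + (-7)**2)) + 92/(-126) = (-9297 + (-31 + 49)/(-28 + 49)) + 92*(-1/126) = (-9297 + 18/21) - 46/63 = (-9297 + (1/21)*18) - 46/63 = (-9297 + 6/7) - 46/63 = -65073/7 - 46/63 = -585703/63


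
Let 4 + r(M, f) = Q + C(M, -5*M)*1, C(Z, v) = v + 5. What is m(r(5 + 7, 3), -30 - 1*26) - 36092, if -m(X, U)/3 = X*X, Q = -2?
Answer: -47255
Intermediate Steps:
C(Z, v) = 5 + v
r(M, f) = -1 - 5*M (r(M, f) = -4 + (-2 + (5 - 5*M)*1) = -4 + (-2 + (5 - 5*M)) = -4 + (3 - 5*M) = -1 - 5*M)
m(X, U) = -3*X² (m(X, U) = -3*X*X = -3*X²)
m(r(5 + 7, 3), -30 - 1*26) - 36092 = -3*(-1 - 5*(5 + 7))² - 36092 = -3*(-1 - 5*12)² - 36092 = -3*(-1 - 60)² - 36092 = -3*(-61)² - 36092 = -3*3721 - 36092 = -11163 - 36092 = -47255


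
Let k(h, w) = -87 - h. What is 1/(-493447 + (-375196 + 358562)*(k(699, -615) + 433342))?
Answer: -1/7195629951 ≈ -1.3897e-10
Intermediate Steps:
1/(-493447 + (-375196 + 358562)*(k(699, -615) + 433342)) = 1/(-493447 + (-375196 + 358562)*((-87 - 1*699) + 433342)) = 1/(-493447 - 16634*((-87 - 699) + 433342)) = 1/(-493447 - 16634*(-786 + 433342)) = 1/(-493447 - 16634*432556) = 1/(-493447 - 7195136504) = 1/(-7195629951) = -1/7195629951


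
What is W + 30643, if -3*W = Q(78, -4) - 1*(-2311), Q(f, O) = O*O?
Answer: 89602/3 ≈ 29867.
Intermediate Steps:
Q(f, O) = O²
W = -2327/3 (W = -((-4)² - 1*(-2311))/3 = -(16 + 2311)/3 = -⅓*2327 = -2327/3 ≈ -775.67)
W + 30643 = -2327/3 + 30643 = 89602/3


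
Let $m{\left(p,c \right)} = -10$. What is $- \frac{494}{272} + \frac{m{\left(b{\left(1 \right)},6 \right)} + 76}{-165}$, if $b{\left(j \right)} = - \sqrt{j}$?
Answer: $- \frac{1507}{680} \approx -2.2162$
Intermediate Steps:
$- \frac{494}{272} + \frac{m{\left(b{\left(1 \right)},6 \right)} + 76}{-165} = - \frac{494}{272} + \frac{-10 + 76}{-165} = \left(-494\right) \frac{1}{272} + 66 \left(- \frac{1}{165}\right) = - \frac{247}{136} - \frac{2}{5} = - \frac{1507}{680}$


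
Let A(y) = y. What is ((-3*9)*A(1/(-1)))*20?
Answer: 540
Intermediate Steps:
((-3*9)*A(1/(-1)))*20 = (-3*9/(-1))*20 = -27*(-1)*20 = 27*20 = 540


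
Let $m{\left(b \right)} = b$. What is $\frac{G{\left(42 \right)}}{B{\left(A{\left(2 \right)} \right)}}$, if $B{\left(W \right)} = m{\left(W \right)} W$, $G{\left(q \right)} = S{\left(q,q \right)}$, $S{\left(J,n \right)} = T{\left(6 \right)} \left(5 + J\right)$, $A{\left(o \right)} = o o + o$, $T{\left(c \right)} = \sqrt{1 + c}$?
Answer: $\frac{47 \sqrt{7}}{36} \approx 3.4542$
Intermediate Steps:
$A{\left(o \right)} = o + o^{2}$ ($A{\left(o \right)} = o^{2} + o = o + o^{2}$)
$S{\left(J,n \right)} = \sqrt{7} \left(5 + J\right)$ ($S{\left(J,n \right)} = \sqrt{1 + 6} \left(5 + J\right) = \sqrt{7} \left(5 + J\right)$)
$G{\left(q \right)} = \sqrt{7} \left(5 + q\right)$
$B{\left(W \right)} = W^{2}$ ($B{\left(W \right)} = W W = W^{2}$)
$\frac{G{\left(42 \right)}}{B{\left(A{\left(2 \right)} \right)}} = \frac{\sqrt{7} \left(5 + 42\right)}{\left(2 \left(1 + 2\right)\right)^{2}} = \frac{\sqrt{7} \cdot 47}{\left(2 \cdot 3\right)^{2}} = \frac{47 \sqrt{7}}{6^{2}} = \frac{47 \sqrt{7}}{36}$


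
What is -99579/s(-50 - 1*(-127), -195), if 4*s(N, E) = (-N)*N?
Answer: 398316/5929 ≈ 67.181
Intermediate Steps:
s(N, E) = -N²/4 (s(N, E) = ((-N)*N)/4 = (-N²)/4 = -N²/4)
-99579/s(-50 - 1*(-127), -195) = -99579*(-4/(-50 - 1*(-127))²) = -99579*(-4/(-50 + 127)²) = -99579/((-¼*77²)) = -99579/((-¼*5929)) = -99579/(-5929/4) = -99579*(-4/5929) = 398316/5929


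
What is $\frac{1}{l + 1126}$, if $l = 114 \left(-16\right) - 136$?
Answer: $- \frac{1}{834} \approx -0.001199$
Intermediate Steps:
$l = -1960$ ($l = -1824 - 136 = -1960$)
$\frac{1}{l + 1126} = \frac{1}{-1960 + 1126} = \frac{1}{-834} = - \frac{1}{834}$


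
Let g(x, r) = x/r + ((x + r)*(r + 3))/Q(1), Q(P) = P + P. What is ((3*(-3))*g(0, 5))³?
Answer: -5832000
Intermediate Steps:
Q(P) = 2*P
g(x, r) = x/r + (3 + r)*(r + x)/2 (g(x, r) = x/r + ((x + r)*(r + 3))/((2*1)) = x/r + ((r + x)*(3 + r))/2 = x/r + ((3 + r)*(r + x))*(½) = x/r + (3 + r)*(r + x)/2)
((3*(-3))*g(0, 5))³ = ((3*(-3))*((0 + (½)*5*(5² + 3*5 + 3*0 + 5*0))/5))³ = (-9*(0 + (½)*5*(25 + 15 + 0 + 0))/5)³ = (-9*(0 + (½)*5*40)/5)³ = (-9*(0 + 100)/5)³ = (-9*100/5)³ = (-9*20)³ = (-180)³ = -5832000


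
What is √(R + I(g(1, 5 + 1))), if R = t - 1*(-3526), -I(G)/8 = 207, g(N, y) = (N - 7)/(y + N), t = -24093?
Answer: I*√22223 ≈ 149.07*I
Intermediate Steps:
g(N, y) = (-7 + N)/(N + y)
I(G) = -1656 (I(G) = -8*207 = -1656)
R = -20567 (R = -24093 - 1*(-3526) = -24093 + 3526 = -20567)
√(R + I(g(1, 5 + 1))) = √(-20567 - 1656) = √(-22223) = I*√22223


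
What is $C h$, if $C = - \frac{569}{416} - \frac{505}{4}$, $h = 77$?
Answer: $- \frac{4087853}{416} \approx -9826.6$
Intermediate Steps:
$C = - \frac{53089}{416}$ ($C = \left(-569\right) \frac{1}{416} - \frac{505}{4} = - \frac{569}{416} - \frac{505}{4} = - \frac{53089}{416} \approx -127.62$)
$C h = \left(- \frac{53089}{416}\right) 77 = - \frac{4087853}{416}$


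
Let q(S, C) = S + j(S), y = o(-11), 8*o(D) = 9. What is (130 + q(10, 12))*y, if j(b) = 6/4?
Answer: 2547/16 ≈ 159.19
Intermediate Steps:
o(D) = 9/8 (o(D) = (⅛)*9 = 9/8)
y = 9/8 ≈ 1.1250
j(b) = 3/2 (j(b) = 6*(¼) = 3/2)
q(S, C) = 3/2 + S (q(S, C) = S + 3/2 = 3/2 + S)
(130 + q(10, 12))*y = (130 + (3/2 + 10))*(9/8) = (130 + 23/2)*(9/8) = (283/2)*(9/8) = 2547/16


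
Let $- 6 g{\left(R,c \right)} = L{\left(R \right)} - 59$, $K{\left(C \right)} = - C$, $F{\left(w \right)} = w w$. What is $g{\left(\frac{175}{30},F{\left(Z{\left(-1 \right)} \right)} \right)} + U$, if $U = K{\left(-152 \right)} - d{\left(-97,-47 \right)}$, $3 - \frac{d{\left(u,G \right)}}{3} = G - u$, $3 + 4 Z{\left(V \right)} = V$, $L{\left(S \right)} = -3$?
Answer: $\frac{910}{3} \approx 303.33$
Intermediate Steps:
$Z{\left(V \right)} = - \frac{3}{4} + \frac{V}{4}$
$F{\left(w \right)} = w^{2}$
$d{\left(u,G \right)} = 9 - 3 G + 3 u$ ($d{\left(u,G \right)} = 9 - 3 \left(G - u\right) = 9 - \left(- 3 u + 3 G\right) = 9 - 3 G + 3 u$)
$g{\left(R,c \right)} = \frac{31}{3}$ ($g{\left(R,c \right)} = - \frac{-3 - 59}{6} = \left(- \frac{1}{6}\right) \left(-62\right) = \frac{31}{3}$)
$U = 293$ ($U = \left(-1\right) \left(-152\right) - \left(9 - -141 + 3 \left(-97\right)\right) = 152 - \left(9 + 141 - 291\right) = 152 - -141 = 152 + 141 = 293$)
$g{\left(\frac{175}{30},F{\left(Z{\left(-1 \right)} \right)} \right)} + U = \frac{31}{3} + 293 = \frac{910}{3}$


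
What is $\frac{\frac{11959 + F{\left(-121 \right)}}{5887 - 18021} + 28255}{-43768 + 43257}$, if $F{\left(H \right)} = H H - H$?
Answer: $- \frac{48974207}{885782} \approx -55.289$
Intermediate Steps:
$F{\left(H \right)} = H^{2} - H$
$\frac{\frac{11959 + F{\left(-121 \right)}}{5887 - 18021} + 28255}{-43768 + 43257} = \frac{\frac{11959 - 121 \left(-1 - 121\right)}{5887 - 18021} + 28255}{-43768 + 43257} = \frac{\frac{11959 - -14762}{-12134} + 28255}{-511} = \left(\left(11959 + 14762\right) \left(- \frac{1}{12134}\right) + 28255\right) \left(- \frac{1}{511}\right) = \left(26721 \left(- \frac{1}{12134}\right) + 28255\right) \left(- \frac{1}{511}\right) = \left(- \frac{26721}{12134} + 28255\right) \left(- \frac{1}{511}\right) = \frac{342819449}{12134} \left(- \frac{1}{511}\right) = - \frac{48974207}{885782}$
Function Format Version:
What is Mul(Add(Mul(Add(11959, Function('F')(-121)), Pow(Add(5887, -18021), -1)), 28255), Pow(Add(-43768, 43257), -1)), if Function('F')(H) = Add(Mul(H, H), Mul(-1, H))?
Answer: Rational(-48974207, 885782) ≈ -55.289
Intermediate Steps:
Function('F')(H) = Add(Pow(H, 2), Mul(-1, H))
Mul(Add(Mul(Add(11959, Function('F')(-121)), Pow(Add(5887, -18021), -1)), 28255), Pow(Add(-43768, 43257), -1)) = Mul(Add(Mul(Add(11959, Mul(-121, Add(-1, -121))), Pow(Add(5887, -18021), -1)), 28255), Pow(Add(-43768, 43257), -1)) = Mul(Add(Mul(Add(11959, Mul(-121, -122)), Pow(-12134, -1)), 28255), Pow(-511, -1)) = Mul(Add(Mul(Add(11959, 14762), Rational(-1, 12134)), 28255), Rational(-1, 511)) = Mul(Add(Mul(26721, Rational(-1, 12134)), 28255), Rational(-1, 511)) = Mul(Add(Rational(-26721, 12134), 28255), Rational(-1, 511)) = Mul(Rational(342819449, 12134), Rational(-1, 511)) = Rational(-48974207, 885782)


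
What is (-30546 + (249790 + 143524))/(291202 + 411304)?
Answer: 25912/50179 ≈ 0.51639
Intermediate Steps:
(-30546 + (249790 + 143524))/(291202 + 411304) = (-30546 + 393314)/702506 = 362768*(1/702506) = 25912/50179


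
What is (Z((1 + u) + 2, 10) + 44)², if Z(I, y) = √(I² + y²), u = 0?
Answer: (44 + √109)² ≈ 2963.7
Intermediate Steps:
(Z((1 + u) + 2, 10) + 44)² = (√(((1 + 0) + 2)² + 10²) + 44)² = (√((1 + 2)² + 100) + 44)² = (√(3² + 100) + 44)² = (√(9 + 100) + 44)² = (√109 + 44)² = (44 + √109)²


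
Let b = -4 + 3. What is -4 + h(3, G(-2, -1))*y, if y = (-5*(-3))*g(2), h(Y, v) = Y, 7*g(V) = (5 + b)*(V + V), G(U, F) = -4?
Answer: 692/7 ≈ 98.857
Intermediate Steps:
b = -1
g(V) = 8*V/7 (g(V) = ((5 - 1)*(V + V))/7 = (4*(2*V))/7 = (8*V)/7 = 8*V/7)
y = 240/7 (y = (-5*(-3))*((8/7)*2) = 15*(16/7) = 240/7 ≈ 34.286)
-4 + h(3, G(-2, -1))*y = -4 + 3*(240/7) = -4 + 720/7 = 692/7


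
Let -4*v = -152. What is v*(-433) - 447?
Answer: -16901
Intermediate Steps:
v = 38 (v = -1/4*(-152) = 38)
v*(-433) - 447 = 38*(-433) - 447 = -16454 - 447 = -16901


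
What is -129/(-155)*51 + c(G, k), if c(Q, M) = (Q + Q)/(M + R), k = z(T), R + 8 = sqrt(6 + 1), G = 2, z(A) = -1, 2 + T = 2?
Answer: 240633/5735 - 2*sqrt(7)/37 ≈ 41.816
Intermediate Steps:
T = 0 (T = -2 + 2 = 0)
R = -8 + sqrt(7) (R = -8 + sqrt(6 + 1) = -8 + sqrt(7) ≈ -5.3542)
k = -1
c(Q, M) = 2*Q/(-8 + M + sqrt(7)) (c(Q, M) = (Q + Q)/(M + (-8 + sqrt(7))) = (2*Q)/(-8 + M + sqrt(7)) = 2*Q/(-8 + M + sqrt(7)))
-129/(-155)*51 + c(G, k) = -129/(-155)*51 + 2*2/(-8 - 1 + sqrt(7)) = -129*(-1/155)*51 + 2*2/(-9 + sqrt(7)) = (129/155)*51 + 4/(-9 + sqrt(7)) = 6579/155 + 4/(-9 + sqrt(7))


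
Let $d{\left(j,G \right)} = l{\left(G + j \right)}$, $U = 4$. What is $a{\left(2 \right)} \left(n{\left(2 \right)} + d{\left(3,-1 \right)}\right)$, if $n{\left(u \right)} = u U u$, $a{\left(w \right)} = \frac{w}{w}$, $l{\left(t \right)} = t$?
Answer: $18$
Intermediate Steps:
$d{\left(j,G \right)} = G + j$
$a{\left(w \right)} = 1$
$n{\left(u \right)} = 4 u^{2}$ ($n{\left(u \right)} = u 4 u = 4 u u = 4 u^{2}$)
$a{\left(2 \right)} \left(n{\left(2 \right)} + d{\left(3,-1 \right)}\right) = 1 \left(4 \cdot 2^{2} + \left(-1 + 3\right)\right) = 1 \left(4 \cdot 4 + 2\right) = 1 \left(16 + 2\right) = 1 \cdot 18 = 18$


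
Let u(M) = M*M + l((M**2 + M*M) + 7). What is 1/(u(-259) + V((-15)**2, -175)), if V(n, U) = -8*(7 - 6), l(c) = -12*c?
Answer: -1/1542955 ≈ -6.4811e-7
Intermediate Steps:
V(n, U) = -8 (V(n, U) = -8*1 = -8)
u(M) = -84 - 23*M**2 (u(M) = M*M - 12*((M**2 + M*M) + 7) = M**2 - 12*((M**2 + M**2) + 7) = M**2 - 12*(2*M**2 + 7) = M**2 - 12*(7 + 2*M**2) = M**2 + (-84 - 24*M**2) = -84 - 23*M**2)
1/(u(-259) + V((-15)**2, -175)) = 1/((-84 - 23*(-259)**2) - 8) = 1/((-84 - 23*67081) - 8) = 1/((-84 - 1542863) - 8) = 1/(-1542947 - 8) = 1/(-1542955) = -1/1542955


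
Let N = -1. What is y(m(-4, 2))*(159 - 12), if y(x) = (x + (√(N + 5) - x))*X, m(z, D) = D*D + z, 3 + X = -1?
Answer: -1176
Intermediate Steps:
X = -4 (X = -3 - 1 = -4)
m(z, D) = z + D² (m(z, D) = D² + z = z + D²)
y(x) = -8 (y(x) = (x + (√(-1 + 5) - x))*(-4) = (x + (√4 - x))*(-4) = (x + (2 - x))*(-4) = 2*(-4) = -8)
y(m(-4, 2))*(159 - 12) = -8*(159 - 12) = -8*147 = -1176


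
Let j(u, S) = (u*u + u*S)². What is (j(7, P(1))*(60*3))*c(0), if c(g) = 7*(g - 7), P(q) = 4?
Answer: -52293780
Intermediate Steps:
j(u, S) = (u² + S*u)²
c(g) = -49 + 7*g (c(g) = 7*(-7 + g) = -49 + 7*g)
(j(7, P(1))*(60*3))*c(0) = ((7²*(4 + 7)²)*(60*3))*(-49 + 7*0) = ((49*11²)*180)*(-49 + 0) = ((49*121)*180)*(-49) = (5929*180)*(-49) = 1067220*(-49) = -52293780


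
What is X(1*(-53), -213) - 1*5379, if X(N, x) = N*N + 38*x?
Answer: -10664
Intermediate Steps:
X(N, x) = N² + 38*x
X(1*(-53), -213) - 1*5379 = ((1*(-53))² + 38*(-213)) - 1*5379 = ((-53)² - 8094) - 5379 = (2809 - 8094) - 5379 = -5285 - 5379 = -10664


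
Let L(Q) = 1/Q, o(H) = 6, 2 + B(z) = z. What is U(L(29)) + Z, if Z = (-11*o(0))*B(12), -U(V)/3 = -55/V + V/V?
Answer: 4122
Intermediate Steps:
B(z) = -2 + z
U(V) = -3 + 165/V (U(V) = -3*(-55/V + V/V) = -3*(-55/V + 1) = -3*(1 - 55/V) = -3 + 165/V)
Z = -660 (Z = (-11*6)*(-2 + 12) = -66*10 = -660)
U(L(29)) + Z = (-3 + 165/(1/29)) - 660 = (-3 + 165*29) - 660 = (-3 + 4785) - 660 = 4782 - 660 = 4122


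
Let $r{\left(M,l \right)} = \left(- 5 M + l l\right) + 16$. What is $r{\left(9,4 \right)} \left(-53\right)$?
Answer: $689$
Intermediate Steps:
$r{\left(M,l \right)} = 16 + l^{2} - 5 M$ ($r{\left(M,l \right)} = \left(- 5 M + l^{2}\right) + 16 = \left(l^{2} - 5 M\right) + 16 = 16 + l^{2} - 5 M$)
$r{\left(9,4 \right)} \left(-53\right) = \left(16 + 4^{2} - 45\right) \left(-53\right) = \left(16 + 16 - 45\right) \left(-53\right) = \left(-13\right) \left(-53\right) = 689$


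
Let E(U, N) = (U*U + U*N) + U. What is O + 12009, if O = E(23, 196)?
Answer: 17069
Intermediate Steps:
E(U, N) = U + U² + N*U (E(U, N) = (U² + N*U) + U = U + U² + N*U)
O = 5060 (O = 23*(1 + 196 + 23) = 23*220 = 5060)
O + 12009 = 5060 + 12009 = 17069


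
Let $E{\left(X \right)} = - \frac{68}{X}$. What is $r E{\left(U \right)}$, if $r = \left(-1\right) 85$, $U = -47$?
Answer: $- \frac{5780}{47} \approx -122.98$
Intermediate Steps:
$r = -85$
$r E{\left(U \right)} = - 85 \left(- \frac{68}{-47}\right) = - 85 \left(\left(-68\right) \left(- \frac{1}{47}\right)\right) = \left(-85\right) \frac{68}{47} = - \frac{5780}{47}$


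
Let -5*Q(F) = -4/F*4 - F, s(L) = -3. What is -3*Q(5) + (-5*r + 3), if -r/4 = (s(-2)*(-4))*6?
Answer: 35952/25 ≈ 1438.1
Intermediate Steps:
Q(F) = F/5 + 16/(5*F) (Q(F) = -(-4/F*4 - F)/5 = -(-16/F - F)/5 = -(-F - 16/F)/5 = F/5 + 16/(5*F))
r = -288 (r = -4*(-3*(-4))*6 = -48*6 = -4*72 = -288)
-3*Q(5) + (-5*r + 3) = -3*(16 + 5²)/(5*5) + (-5*(-288) + 3) = -3*(16 + 25)/(5*5) + (1440 + 3) = -3*41/(5*5) + 1443 = -3*41/25 + 1443 = -123/25 + 1443 = 35952/25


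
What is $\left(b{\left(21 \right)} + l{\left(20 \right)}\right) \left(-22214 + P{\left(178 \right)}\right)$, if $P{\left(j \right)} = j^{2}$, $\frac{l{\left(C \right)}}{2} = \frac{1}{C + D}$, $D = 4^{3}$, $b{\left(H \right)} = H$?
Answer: $\frac{4181005}{21} \approx 1.991 \cdot 10^{5}$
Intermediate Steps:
$D = 64$
$l{\left(C \right)} = \frac{2}{64 + C}$ ($l{\left(C \right)} = \frac{2}{C + 64} = \frac{2}{64 + C}$)
$\left(b{\left(21 \right)} + l{\left(20 \right)}\right) \left(-22214 + P{\left(178 \right)}\right) = \left(21 + \frac{2}{64 + 20}\right) \left(-22214 + 178^{2}\right) = \left(21 + \frac{2}{84}\right) \left(-22214 + 31684\right) = \left(21 + 2 \cdot \frac{1}{84}\right) 9470 = \left(21 + \frac{1}{42}\right) 9470 = \frac{883}{42} \cdot 9470 = \frac{4181005}{21}$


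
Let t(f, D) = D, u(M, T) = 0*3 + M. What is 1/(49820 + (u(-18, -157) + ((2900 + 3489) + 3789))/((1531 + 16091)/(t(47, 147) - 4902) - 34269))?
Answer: 54322239/2706317843380 ≈ 2.0072e-5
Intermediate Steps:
u(M, T) = M (u(M, T) = 0 + M = M)
1/(49820 + (u(-18, -157) + ((2900 + 3489) + 3789))/((1531 + 16091)/(t(47, 147) - 4902) - 34269)) = 1/(49820 + (-18 + ((2900 + 3489) + 3789))/((1531 + 16091)/(147 - 4902) - 34269)) = 1/(49820 + (-18 + (6389 + 3789))/(17622/(-4755) - 34269)) = 1/(49820 + (-18 + 10178)/(17622*(-1/4755) - 34269)) = 1/(49820 + 10160/(-5874/1585 - 34269)) = 1/(49820 + 10160/(-54322239/1585)) = 1/(49820 + 10160*(-1585/54322239)) = 1/(49820 - 16103600/54322239) = 1/(2706317843380/54322239) = 54322239/2706317843380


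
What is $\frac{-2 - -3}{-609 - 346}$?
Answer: $- \frac{1}{955} \approx -0.0010471$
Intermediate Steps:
$\frac{-2 - -3}{-609 - 346} = \frac{-2 + 3}{-955} = 1 \left(- \frac{1}{955}\right) = - \frac{1}{955}$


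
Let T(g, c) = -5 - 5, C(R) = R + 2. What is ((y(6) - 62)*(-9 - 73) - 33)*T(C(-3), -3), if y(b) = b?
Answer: -45590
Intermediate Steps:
C(R) = 2 + R
T(g, c) = -10
((y(6) - 62)*(-9 - 73) - 33)*T(C(-3), -3) = ((6 - 62)*(-9 - 73) - 33)*(-10) = (-56*(-82) - 33)*(-10) = (4592 - 33)*(-10) = 4559*(-10) = -45590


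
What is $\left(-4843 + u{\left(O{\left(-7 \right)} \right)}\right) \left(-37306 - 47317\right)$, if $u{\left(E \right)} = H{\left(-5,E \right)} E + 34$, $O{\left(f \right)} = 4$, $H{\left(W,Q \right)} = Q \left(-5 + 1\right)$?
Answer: $412367879$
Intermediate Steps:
$H{\left(W,Q \right)} = - 4 Q$ ($H{\left(W,Q \right)} = Q \left(-4\right) = - 4 Q$)
$u{\left(E \right)} = 34 - 4 E^{2}$ ($u{\left(E \right)} = - 4 E E + 34 = - 4 E^{2} + 34 = 34 - 4 E^{2}$)
$\left(-4843 + u{\left(O{\left(-7 \right)} \right)}\right) \left(-37306 - 47317\right) = \left(-4843 + \left(34 - 4 \cdot 4^{2}\right)\right) \left(-37306 - 47317\right) = \left(-4843 + \left(34 - 64\right)\right) \left(-84623\right) = \left(-4843 - 30\right) \left(-84623\right) = \left(-4873\right) \left(-84623\right) = 412367879$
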